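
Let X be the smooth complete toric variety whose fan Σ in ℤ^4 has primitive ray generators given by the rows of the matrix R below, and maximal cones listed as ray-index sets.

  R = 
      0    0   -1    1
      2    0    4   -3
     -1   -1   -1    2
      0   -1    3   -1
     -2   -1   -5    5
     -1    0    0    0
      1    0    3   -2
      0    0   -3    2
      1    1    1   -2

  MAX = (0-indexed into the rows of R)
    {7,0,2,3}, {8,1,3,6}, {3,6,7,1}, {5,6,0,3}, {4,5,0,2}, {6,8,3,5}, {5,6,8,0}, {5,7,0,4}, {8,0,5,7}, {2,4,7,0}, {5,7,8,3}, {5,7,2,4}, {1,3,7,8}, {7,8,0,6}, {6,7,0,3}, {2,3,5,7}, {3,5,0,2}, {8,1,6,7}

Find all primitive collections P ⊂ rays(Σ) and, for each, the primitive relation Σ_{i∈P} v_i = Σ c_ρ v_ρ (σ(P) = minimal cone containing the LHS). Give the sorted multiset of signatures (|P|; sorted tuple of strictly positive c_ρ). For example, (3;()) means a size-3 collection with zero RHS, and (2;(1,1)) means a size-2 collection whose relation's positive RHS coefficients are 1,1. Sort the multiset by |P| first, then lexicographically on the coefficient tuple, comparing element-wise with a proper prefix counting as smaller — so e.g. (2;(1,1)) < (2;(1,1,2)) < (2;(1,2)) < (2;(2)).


Minimal non-faces — 14 found among 9 rays, 18 max cones:

  P={2,8}:  v_{2} + v_{8} = 0 ; sig = (2;())
  P={1,5}:  v_{1} + v_{5} = v_{3} + v_{8} ; sig = (2;(1,1))
  P={2,6}:  v_{2} + v_{6} = v_{0} + v_{3} ; sig = (2;(1,1))
  P={4,6}:  v_{4} + v_{6} = v_{0} + v_{2} ; sig = (2;(1,1))
  P={1,2}:  v_{1} + v_{2} = v_{3} + v_{6} + v_{7} ; sig = (2;(1,1,1))
  P={1,4}:  v_{1} + v_{4} = v_{0} + v_{3} + v_{7} ; sig = (2;(1,1,1))
  P={4,8}:  v_{4} + v_{8} = v_{0} + v_{5} + v_{7} ; sig = (2;(1,1,1))
  P={0,1}:  v_{0} + v_{1} = 2·v_{6} + v_{7} ; sig = (2;(1,2))
  P={3,4}:  v_{3} + v_{4} = 2·v_{2} ; sig = (2;(2))
  P={5,6,7}:  v_{5} + v_{6} + v_{7} = 0 ; sig = (3;())
  P={0,3,8}:  v_{0} + v_{3} + v_{8} = v_{6} ; sig = (3;(1))
  P={0,2,5,7}:  v_{0} + v_{2} + v_{5} + v_{7} = v_{4} ; sig = (4;(1))
  P={0,3,5,7}:  v_{0} + v_{3} + v_{5} + v_{7} = v_{2} ; sig = (4;(1))
  P={3,6,7,8}:  v_{3} + v_{6} + v_{7} + v_{8} = v_{1} ; sig = (4;(1))

Sorted signature multiset PRS(X):
    |P|=2: 9 collections, coeffs (), (1,1), (1,1), (1,1), (1,1,1), (1,1,1), (1,1,1), (1,2), (2)
    |P|=3: 2 collections, coeffs (), (1)
    |P|=4: 3 collections, coeffs (1), (1), (1)


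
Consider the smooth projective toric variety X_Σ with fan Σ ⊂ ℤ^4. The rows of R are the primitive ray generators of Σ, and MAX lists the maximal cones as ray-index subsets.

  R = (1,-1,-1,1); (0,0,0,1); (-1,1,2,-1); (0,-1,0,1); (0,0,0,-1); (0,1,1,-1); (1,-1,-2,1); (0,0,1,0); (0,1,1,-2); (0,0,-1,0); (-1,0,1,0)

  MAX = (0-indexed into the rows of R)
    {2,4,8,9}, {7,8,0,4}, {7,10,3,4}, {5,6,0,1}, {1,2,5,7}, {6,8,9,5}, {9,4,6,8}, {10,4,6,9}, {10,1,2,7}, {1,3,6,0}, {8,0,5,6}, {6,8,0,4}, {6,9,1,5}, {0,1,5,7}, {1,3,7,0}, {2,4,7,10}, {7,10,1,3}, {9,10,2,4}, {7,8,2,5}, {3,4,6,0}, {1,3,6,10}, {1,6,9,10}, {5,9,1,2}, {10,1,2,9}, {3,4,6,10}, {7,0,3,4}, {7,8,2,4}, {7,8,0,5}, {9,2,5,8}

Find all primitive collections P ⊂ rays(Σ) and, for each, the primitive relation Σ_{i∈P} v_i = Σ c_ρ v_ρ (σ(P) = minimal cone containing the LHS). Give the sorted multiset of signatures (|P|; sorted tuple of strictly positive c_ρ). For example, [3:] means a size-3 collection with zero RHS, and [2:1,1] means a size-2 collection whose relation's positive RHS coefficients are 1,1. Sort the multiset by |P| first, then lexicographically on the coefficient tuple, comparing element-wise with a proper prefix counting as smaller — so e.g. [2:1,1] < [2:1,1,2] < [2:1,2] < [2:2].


Δ(Σ) — 11 vertices, 15 min non-faces:

  P = {1,4}:  v_{1} + v_{4} = 0 ; sig = [2:]
  P = {2,6}:  v_{2} + v_{6} = 0 ; sig = [2:]
  P = {7,9}:  v_{7} + v_{9} = 0 ; sig = [2:]
  P = {0,2}:  v_{0} + v_{2} = v_{7} ; sig = [2:1]
  P = {0,9}:  v_{0} + v_{9} = v_{6} ; sig = [2:1]
  P = {0,10}:  v_{0} + v_{10} = v_{3} ; sig = [2:1]
  P = {1,8}:  v_{1} + v_{8} = v_{5} ; sig = [2:1]
  P = {3,5}:  v_{3} + v_{5} = v_{7} ; sig = [2:1]
  P = {4,5}:  v_{4} + v_{5} = v_{8} ; sig = [2:1]
  P = {5,10}:  v_{5} + v_{10} = v_{2} ; sig = [2:1]
  P = {6,7}:  v_{6} + v_{7} = v_{0} ; sig = [2:1]
  P = {2,3}:  v_{2} + v_{3} = v_{7} + v_{10} ; sig = [2:1,1]
  P = {3,8}:  v_{3} + v_{8} = v_{4} + v_{7} ; sig = [2:1,1]
  P = {3,9}:  v_{3} + v_{9} = v_{6} + v_{10} ; sig = [2:1,1]
  P = {8,10}:  v_{8} + v_{10} = v_{2} + v_{4} ; sig = [2:1,1]

Hence PRS(X_Σ) =
[[2:], [2:], [2:], [2:1], [2:1], [2:1], [2:1], [2:1], [2:1], [2:1], [2:1], [2:1,1], [2:1,1], [2:1,1], [2:1,1]]


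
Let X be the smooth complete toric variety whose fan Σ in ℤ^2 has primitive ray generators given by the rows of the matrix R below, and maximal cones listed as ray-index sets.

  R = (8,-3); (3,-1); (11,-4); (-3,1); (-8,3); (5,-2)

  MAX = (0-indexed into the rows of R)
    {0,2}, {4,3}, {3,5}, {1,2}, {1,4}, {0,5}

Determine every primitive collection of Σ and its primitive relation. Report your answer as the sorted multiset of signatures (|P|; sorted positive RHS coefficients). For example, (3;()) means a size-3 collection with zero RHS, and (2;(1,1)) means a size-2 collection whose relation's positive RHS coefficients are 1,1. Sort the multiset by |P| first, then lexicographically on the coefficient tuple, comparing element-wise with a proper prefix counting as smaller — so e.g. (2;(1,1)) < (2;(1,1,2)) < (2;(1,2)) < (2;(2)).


Δ(Σ) — 6 vertices, 9 min non-faces:

  P = {0,4}:  v_{0} + v_{4} = 0  →  sig = (2;())
  P = {1,3}:  v_{1} + v_{3} = 0  →  sig = (2;())
  P = {0,1}:  v_{0} + v_{1} = v_{2}  →  sig = (2;(1))
  P = {0,3}:  v_{0} + v_{3} = v_{5}  →  sig = (2;(1))
  P = {1,5}:  v_{1} + v_{5} = v_{0}  →  sig = (2;(1))
  P = {2,3}:  v_{2} + v_{3} = v_{0}  →  sig = (2;(1))
  P = {2,4}:  v_{2} + v_{4} = v_{1}  →  sig = (2;(1))
  P = {4,5}:  v_{4} + v_{5} = v_{3}  →  sig = (2;(1))
  P = {2,5}:  v_{2} + v_{5} = 2·v_{0}  →  sig = (2;(2))

so the primitive-relation signature multiset is
    (2;())
    (2;())
    (2;(1))
    (2;(1))
    (2;(1))
    (2;(1))
    (2;(1))
    (2;(1))
    (2;(2))


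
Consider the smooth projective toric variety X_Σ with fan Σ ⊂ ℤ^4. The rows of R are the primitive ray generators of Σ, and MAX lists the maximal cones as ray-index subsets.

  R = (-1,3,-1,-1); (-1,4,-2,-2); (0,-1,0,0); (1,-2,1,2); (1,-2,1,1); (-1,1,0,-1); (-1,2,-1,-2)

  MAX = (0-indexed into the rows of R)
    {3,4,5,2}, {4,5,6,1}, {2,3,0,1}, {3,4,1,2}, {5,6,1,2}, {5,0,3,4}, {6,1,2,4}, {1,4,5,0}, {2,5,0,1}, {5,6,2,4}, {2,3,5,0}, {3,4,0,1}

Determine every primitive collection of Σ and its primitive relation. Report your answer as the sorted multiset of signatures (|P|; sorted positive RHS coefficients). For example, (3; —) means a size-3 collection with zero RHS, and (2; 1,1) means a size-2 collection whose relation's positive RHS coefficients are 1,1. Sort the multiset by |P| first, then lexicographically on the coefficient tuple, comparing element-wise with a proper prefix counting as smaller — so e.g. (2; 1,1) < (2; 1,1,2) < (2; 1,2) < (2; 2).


Minimal non-faces — 5 found among 7 rays, 12 max cones:

  {3,6}:  v_{3} + v_{6} = 0 — sig = (2; —)
  {0,6}:  v_{0} + v_{6} = v_{1} + v_{5} — sig = (2; 1,1)
  {0,2,4}:  v_{0} + v_{2} + v_{4} = 0 — sig = (3; —)
  {1,3,5}:  v_{1} + v_{3} + v_{5} = v_{0} — sig = (3; 1)
  {1,2,4,5}:  v_{1} + v_{2} + v_{4} + v_{5} = v_{6} — sig = (4; 1)

Signatures (|P|; sorted positive RHS coefficients), sorted:
{ (2; —),  (2; 1,1),  (3; —),  (3; 1),  (4; 1) }


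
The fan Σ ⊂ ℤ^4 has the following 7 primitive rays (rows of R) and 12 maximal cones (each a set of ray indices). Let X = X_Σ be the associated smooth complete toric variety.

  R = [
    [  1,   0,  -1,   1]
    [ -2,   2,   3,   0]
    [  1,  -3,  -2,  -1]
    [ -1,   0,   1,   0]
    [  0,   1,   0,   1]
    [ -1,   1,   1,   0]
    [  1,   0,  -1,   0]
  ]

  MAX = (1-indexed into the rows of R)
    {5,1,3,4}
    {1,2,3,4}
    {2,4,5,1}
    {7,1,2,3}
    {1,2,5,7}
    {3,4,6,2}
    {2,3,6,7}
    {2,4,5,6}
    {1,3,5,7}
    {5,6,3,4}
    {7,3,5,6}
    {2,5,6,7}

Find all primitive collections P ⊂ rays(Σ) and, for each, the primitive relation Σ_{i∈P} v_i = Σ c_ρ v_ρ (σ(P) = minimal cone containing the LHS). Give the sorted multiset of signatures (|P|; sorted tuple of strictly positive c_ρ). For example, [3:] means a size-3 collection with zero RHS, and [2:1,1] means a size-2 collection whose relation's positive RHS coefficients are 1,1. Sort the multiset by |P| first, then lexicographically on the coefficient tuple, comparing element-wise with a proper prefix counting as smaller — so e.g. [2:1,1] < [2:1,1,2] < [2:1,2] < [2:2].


Primitive collections (3):

  {4,7}:  v_{4} + v_{7} = 0  ⇒ sig = [2:]
  {1,6}:  v_{1} + v_{6} = v_{5}  ⇒ sig = [2:1]
  {2,3,5}:  v_{2} + v_{3} + v_{5} = v_{4}  ⇒ sig = [3:1]

Hence PRS(X_Σ) =
    |P|=2: 2 collections, coeffs (), (1)
    |P|=3: 1 collection, coeffs (1)


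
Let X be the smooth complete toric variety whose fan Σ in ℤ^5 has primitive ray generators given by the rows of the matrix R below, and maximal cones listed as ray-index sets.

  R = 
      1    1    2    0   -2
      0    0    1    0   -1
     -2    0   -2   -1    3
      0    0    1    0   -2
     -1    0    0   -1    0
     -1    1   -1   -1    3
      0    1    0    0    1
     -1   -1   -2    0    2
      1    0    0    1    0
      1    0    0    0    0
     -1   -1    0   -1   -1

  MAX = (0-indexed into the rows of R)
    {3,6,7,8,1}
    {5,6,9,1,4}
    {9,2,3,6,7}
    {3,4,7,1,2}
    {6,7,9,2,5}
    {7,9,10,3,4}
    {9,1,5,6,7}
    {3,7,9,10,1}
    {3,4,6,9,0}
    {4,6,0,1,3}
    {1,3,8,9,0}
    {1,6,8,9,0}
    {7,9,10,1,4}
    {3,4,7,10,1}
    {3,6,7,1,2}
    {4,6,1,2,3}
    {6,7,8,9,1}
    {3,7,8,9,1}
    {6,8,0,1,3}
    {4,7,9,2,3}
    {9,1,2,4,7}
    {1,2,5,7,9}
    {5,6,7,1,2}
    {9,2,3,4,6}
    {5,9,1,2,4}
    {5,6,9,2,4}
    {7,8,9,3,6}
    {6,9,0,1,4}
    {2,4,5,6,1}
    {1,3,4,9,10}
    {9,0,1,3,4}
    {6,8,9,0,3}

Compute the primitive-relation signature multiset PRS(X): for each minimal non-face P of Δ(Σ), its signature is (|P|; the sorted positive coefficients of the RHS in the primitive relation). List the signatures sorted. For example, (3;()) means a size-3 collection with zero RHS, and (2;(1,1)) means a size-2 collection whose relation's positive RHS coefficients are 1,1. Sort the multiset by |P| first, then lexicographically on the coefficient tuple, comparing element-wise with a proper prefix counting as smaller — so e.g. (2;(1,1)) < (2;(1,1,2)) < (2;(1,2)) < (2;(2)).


Δ(Σ) — 11 vertices, 18 min non-faces:

  {0,7}:  v_{0} + v_{7} = 0  ⟹  sig = (2;())
  {4,8}:  v_{4} + v_{8} = 0  ⟹  sig = (2;())
  {6,10}:  v_{6} + v_{10} = v_{4}  ⟹  sig = (2;(1))
  {0,2}:  v_{0} + v_{2} = v_{4} + v_{6}  ⟹  sig = (2;(1,1))
  {2,8}:  v_{2} + v_{8} = v_{6} + v_{7}  ⟹  sig = (2;(1,1))
  {3,5}:  v_{3} + v_{5} = v_{4} + v_{6}  ⟹  sig = (2;(1,1))
  {0,10}:  v_{0} + v_{10} = v_{1} + v_{3} + v_{4} + v_{9}  ⟹  sig = (2;(1,1,1,1))
  {5,10}:  v_{5} + v_{10} = v_{1} + v_{2} + v_{4} + v_{9}  ⟹  sig = (2;(1,1,1,1))
  {8,10}:  v_{8} + v_{10} = v_{1} + v_{3} + v_{7} + v_{9}  ⟹  sig = (2;(1,1,1,1))
  {0,5}:  v_{0} + v_{5} = v_{1} + v_{4} + 2·v_{6} + v_{9}  ⟹  sig = (2;(1,1,1,2))
  {5,8}:  v_{5} + v_{8} = v_{1} + 2·v_{6} + v_{7} + v_{9}  ⟹  sig = (2;(1,1,1,2))
  {2,10}:  v_{2} + v_{10} = 2·v_{4} + v_{7}  ⟹  sig = (2;(1,2))
  {4,6,7}:  v_{4} + v_{6} + v_{7} = v_{2}  ⟹  sig = (3;(1))
  {4,5,7}:  v_{4} + v_{5} + v_{7} = v_{1} + 2·v_{2} + v_{9}  ⟹  sig = (3;(1,1,2))
  {1,2,3,9}:  v_{1} + v_{2} + v_{3} + v_{9} = v_{4}  ⟹  sig = (4;(1))
  {1,2,6,9}:  v_{1} + v_{2} + v_{6} + v_{9} = v_{5}  ⟹  sig = (4;(1))
  {1,3,6,9}:  v_{1} + v_{3} + v_{6} + v_{9} = v_{0}  ⟹  sig = (4;(1))
  {1,3,4,7,9}:  v_{1} + v_{3} + v_{4} + v_{7} + v_{9} = v_{10}  ⟹  sig = (5;(1))

so the primitive-relation signature multiset is
    (2;())
    (2;())
    (2;(1))
    (2;(1,1))
    (2;(1,1))
    (2;(1,1))
    (2;(1,1,1,1))
    (2;(1,1,1,1))
    (2;(1,1,1,1))
    (2;(1,1,1,2))
    (2;(1,1,1,2))
    (2;(1,2))
    (3;(1))
    (3;(1,1,2))
    (4;(1))
    (4;(1))
    (4;(1))
    (5;(1))


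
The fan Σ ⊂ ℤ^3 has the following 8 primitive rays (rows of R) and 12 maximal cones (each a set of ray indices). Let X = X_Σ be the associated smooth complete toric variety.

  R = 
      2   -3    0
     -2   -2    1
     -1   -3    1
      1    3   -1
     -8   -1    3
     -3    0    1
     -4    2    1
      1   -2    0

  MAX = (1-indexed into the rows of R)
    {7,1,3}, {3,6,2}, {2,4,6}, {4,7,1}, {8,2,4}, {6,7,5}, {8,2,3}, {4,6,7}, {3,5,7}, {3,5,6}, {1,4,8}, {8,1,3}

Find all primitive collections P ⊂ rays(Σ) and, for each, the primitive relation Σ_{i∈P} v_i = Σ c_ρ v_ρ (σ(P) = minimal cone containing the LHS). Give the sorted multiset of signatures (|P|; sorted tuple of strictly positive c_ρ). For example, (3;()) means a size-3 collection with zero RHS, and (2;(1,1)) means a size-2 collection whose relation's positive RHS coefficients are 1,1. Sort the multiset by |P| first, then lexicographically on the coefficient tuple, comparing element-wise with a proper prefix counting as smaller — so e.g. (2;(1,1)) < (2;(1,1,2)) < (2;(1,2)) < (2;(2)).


The 11 primitive collections of Σ (r=8, n=3):

  • {3,4}:  v_{3} + v_{4} = 0  ⟹  sig = (2;())
  • {1,6}:  v_{1} + v_{6} = v_{3}  ⟹  sig = (2;(1))
  • {6,8}:  v_{6} + v_{8} = v_{2}  ⟹  sig = (2;(1))
  • {7,8}:  v_{7} + v_{8} = v_{6}  ⟹  sig = (2;(1))
  • {1,2}:  v_{1} + v_{2} = v_{3} + v_{8}  ⟹  sig = (2;(1,1))
  • {4,5}:  v_{4} + v_{5} = v_{6} + v_{7}  ⟹  sig = (2;(1,1))
  • {1,5}:  v_{1} + v_{5} = 2·v_{3} + v_{7}  ⟹  sig = (2;(1,2))
  • {5,8}:  v_{5} + v_{8} = v_{3} + 2·v_{6}  ⟹  sig = (2;(1,2))
  • {2,5}:  v_{2} + v_{5} = v_{3} + 3·v_{6}  ⟹  sig = (2;(1,3))
  • {2,7}:  v_{2} + v_{7} = 2·v_{6}  ⟹  sig = (2;(2))
  • {3,6,7}:  v_{3} + v_{6} + v_{7} = v_{5}  ⟹  sig = (3;(1))

so the primitive-relation signature multiset is
    (2;())
    (2;(1))
    (2;(1))
    (2;(1))
    (2;(1,1))
    (2;(1,1))
    (2;(1,2))
    (2;(1,2))
    (2;(1,3))
    (2;(2))
    (3;(1))


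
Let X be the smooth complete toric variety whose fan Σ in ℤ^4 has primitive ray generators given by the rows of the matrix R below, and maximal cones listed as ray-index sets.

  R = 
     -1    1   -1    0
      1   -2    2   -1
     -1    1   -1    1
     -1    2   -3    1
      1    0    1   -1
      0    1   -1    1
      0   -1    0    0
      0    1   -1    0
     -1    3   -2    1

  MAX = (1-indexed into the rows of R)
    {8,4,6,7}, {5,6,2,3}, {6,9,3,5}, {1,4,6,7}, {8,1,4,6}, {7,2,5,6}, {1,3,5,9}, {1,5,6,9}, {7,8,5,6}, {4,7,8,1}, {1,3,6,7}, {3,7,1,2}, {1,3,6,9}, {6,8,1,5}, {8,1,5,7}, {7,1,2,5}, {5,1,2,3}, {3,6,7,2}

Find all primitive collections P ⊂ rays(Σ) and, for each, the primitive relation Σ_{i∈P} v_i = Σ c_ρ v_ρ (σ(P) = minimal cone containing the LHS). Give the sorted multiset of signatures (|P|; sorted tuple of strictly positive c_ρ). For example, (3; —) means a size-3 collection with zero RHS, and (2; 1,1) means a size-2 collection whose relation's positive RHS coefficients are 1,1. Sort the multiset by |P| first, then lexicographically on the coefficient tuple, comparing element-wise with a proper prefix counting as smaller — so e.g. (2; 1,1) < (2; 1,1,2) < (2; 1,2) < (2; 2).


Primitive collections (14):

  {2,4}:  v_{2} + v_{4} = v_{7} + v_{8} — sig = (2; 1,1)
  {2,8}:  v_{2} + v_{8} = v_{5} + v_{7} — sig = (2; 1,1)
  {2,9}:  v_{2} + v_{9} = v_{3} + v_{5} — sig = (2; 1,1)
  {3,8}:  v_{3} + v_{8} = v_{1} + v_{6} — sig = (2; 1,1)
  {7,9}:  v_{7} + v_{9} = v_{1} + v_{6} — sig = (2; 1,1)
  {3,4}:  v_{3} + v_{4} = 2·v_{1} + 2·v_{6} + v_{7} — sig = (2; 1,2,2)
  {4,9}:  v_{4} + v_{9} = 2·v_{1} + 2·v_{6} + v_{8} — sig = (2; 1,2,2)
  {8,9}:  v_{8} + v_{9} = 2·v_{1} + v_{5} + 2·v_{6} — sig = (2; 1,2,2)
  {4,5}:  v_{4} + v_{5} = 2·v_{8} — sig = (2; 2)
  {1,2,6}:  v_{1} + v_{2} + v_{6} = 0 — sig = (3; —)
  {3,5,7}:  v_{3} + v_{5} + v_{7} = 0 — sig = (3; —)
  {1,3,5,6}:  v_{1} + v_{3} + v_{5} + v_{6} = v_{9} — sig = (4; 1)
  {1,5,6,7}:  v_{1} + v_{5} + v_{6} + v_{7} = v_{8} — sig = (4; 1)
  {1,6,7,8}:  v_{1} + v_{6} + v_{7} + v_{8} = v_{4} — sig = (4; 1)

Signatures (|P|; sorted positive RHS coefficients), sorted:
    (2; 1,1)
    (2; 1,1)
    (2; 1,1)
    (2; 1,1)
    (2; 1,1)
    (2; 1,2,2)
    (2; 1,2,2)
    (2; 1,2,2)
    (2; 2)
    (3; —)
    (3; —)
    (4; 1)
    (4; 1)
    (4; 1)


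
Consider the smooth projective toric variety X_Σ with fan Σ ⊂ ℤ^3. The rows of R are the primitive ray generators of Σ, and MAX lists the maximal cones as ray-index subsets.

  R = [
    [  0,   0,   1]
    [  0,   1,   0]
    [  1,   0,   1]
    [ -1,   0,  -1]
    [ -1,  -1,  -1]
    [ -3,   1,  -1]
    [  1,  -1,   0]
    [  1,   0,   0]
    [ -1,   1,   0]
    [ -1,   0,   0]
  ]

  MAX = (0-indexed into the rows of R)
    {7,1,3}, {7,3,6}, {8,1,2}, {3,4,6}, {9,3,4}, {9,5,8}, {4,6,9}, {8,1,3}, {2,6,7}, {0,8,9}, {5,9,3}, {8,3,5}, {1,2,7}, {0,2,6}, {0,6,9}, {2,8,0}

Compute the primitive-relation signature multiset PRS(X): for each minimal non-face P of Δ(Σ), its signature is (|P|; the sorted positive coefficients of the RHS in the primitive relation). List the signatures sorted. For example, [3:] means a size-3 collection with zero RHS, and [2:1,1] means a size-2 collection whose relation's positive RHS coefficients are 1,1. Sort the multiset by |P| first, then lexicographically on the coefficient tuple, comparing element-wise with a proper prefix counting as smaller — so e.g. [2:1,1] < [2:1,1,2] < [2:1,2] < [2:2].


23 collections generate NE(X_Σ); each relation:

  P={2,3}:  v_{2} + v_{3} = 0  ⟹  sig = [2:]
  P={6,8}:  v_{6} + v_{8} = 0  ⟹  sig = [2:]
  P={7,9}:  v_{7} + v_{9} = 0  ⟹  sig = [2:]
  P={0,3}:  v_{0} + v_{3} = v_{9}  ⟹  sig = [2:1]
  P={0,7}:  v_{0} + v_{7} = v_{2}  ⟹  sig = [2:1]
  P={1,4}:  v_{1} + v_{4} = v_{3}  ⟹  sig = [2:1]
  P={1,6}:  v_{1} + v_{6} = v_{7}  ⟹  sig = [2:1]
  P={1,9}:  v_{1} + v_{9} = v_{8}  ⟹  sig = [2:1]
  P={2,9}:  v_{2} + v_{9} = v_{0}  ⟹  sig = [2:1]
  P={7,8}:  v_{7} + v_{8} = v_{1}  ⟹  sig = [2:1]
  P={0,1}:  v_{0} + v_{1} = v_{2} + v_{8}  ⟹  sig = [2:1,1]
  P={2,4}:  v_{2} + v_{4} = v_{6} + v_{9}  ⟹  sig = [2:1,1]
  P={2,5}:  v_{2} + v_{5} = v_{8} + v_{9}  ⟹  sig = [2:1,1]
  P={4,7}:  v_{4} + v_{7} = v_{3} + v_{6}  ⟹  sig = [2:1,1]
  P={4,8}:  v_{4} + v_{8} = v_{3} + v_{9}  ⟹  sig = [2:1,1]
  P={5,6}:  v_{5} + v_{6} = v_{3} + v_{9}  ⟹  sig = [2:1,1]
  P={5,7}:  v_{5} + v_{7} = v_{3} + v_{8}  ⟹  sig = [2:1,1]
  P={0,4}:  v_{0} + v_{4} = v_{6} + 2·v_{9}  ⟹  sig = [2:1,2]
  P={0,5}:  v_{0} + v_{5} = v_{8} + 2·v_{9}  ⟹  sig = [2:1,2]
  P={1,5}:  v_{1} + v_{5} = v_{3} + 2·v_{8}  ⟹  sig = [2:1,2]
  P={4,5}:  v_{4} + v_{5} = 2·v_{3} + 2·v_{9}  ⟹  sig = [2:2,2]
  P={3,6,9}:  v_{3} + v_{6} + v_{9} = v_{4}  ⟹  sig = [3:1]
  P={3,8,9}:  v_{3} + v_{8} + v_{9} = v_{5}  ⟹  sig = [3:1]

Signatures (|P|; sorted positive RHS coefficients), sorted:
{ [2:] ×3,  [2:1] ×7,  [2:1,1] ×7,  [2:1,2] ×3,  [2:2,2],  [3:1] ×2 }


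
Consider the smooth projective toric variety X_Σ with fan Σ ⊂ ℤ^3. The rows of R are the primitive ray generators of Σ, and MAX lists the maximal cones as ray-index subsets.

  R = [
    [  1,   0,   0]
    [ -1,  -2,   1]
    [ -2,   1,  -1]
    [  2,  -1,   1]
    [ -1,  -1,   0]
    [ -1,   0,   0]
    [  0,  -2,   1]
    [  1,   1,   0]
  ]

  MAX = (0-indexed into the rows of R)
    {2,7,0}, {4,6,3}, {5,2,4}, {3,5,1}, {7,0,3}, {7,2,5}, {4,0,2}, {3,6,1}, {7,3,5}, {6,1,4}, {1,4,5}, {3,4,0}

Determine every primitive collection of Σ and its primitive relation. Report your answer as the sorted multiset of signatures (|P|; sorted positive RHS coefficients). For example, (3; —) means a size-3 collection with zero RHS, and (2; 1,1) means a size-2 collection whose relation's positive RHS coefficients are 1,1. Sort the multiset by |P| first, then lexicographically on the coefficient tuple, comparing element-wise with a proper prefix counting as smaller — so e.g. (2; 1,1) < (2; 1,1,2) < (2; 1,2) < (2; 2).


Minimal non-faces — 12 found among 8 rays, 12 max cones:

  P = {0,5}:  v_{0} + v_{5} = 0  ⟹  sig = (2; —)
  P = {2,3}:  v_{2} + v_{3} = 0  ⟹  sig = (2; —)
  P = {4,7}:  v_{4} + v_{7} = 0  ⟹  sig = (2; —)
  P = {0,1}:  v_{0} + v_{1} = v_{6}  ⟹  sig = (2; 1)
  P = {5,6}:  v_{5} + v_{6} = v_{1}  ⟹  sig = (2; 1)
  P = {0,6}:  v_{0} + v_{6} = v_{3} + v_{4}  ⟹  sig = (2; 1,1)
  P = {2,6}:  v_{2} + v_{6} = v_{4} + v_{5}  ⟹  sig = (2; 1,1)
  P = {6,7}:  v_{6} + v_{7} = v_{3} + v_{5}  ⟹  sig = (2; 1,1)
  P = {1,2}:  v_{1} + v_{2} = v_{4} + 2·v_{5}  ⟹  sig = (2; 1,2)
  P = {1,7}:  v_{1} + v_{7} = v_{3} + 2·v_{5}  ⟹  sig = (2; 1,2)
  P = {3,4,5}:  v_{3} + v_{4} + v_{5} = v_{6}  ⟹  sig = (3; 1)
  P = {1,3,4}:  v_{1} + v_{3} + v_{4} = 2·v_{6}  ⟹  sig = (3; 2)

Signatures (|P|; sorted positive RHS coefficients), sorted:
[(2; —), (2; —), (2; —), (2; 1), (2; 1), (2; 1,1), (2; 1,1), (2; 1,1), (2; 1,2), (2; 1,2), (3; 1), (3; 2)]


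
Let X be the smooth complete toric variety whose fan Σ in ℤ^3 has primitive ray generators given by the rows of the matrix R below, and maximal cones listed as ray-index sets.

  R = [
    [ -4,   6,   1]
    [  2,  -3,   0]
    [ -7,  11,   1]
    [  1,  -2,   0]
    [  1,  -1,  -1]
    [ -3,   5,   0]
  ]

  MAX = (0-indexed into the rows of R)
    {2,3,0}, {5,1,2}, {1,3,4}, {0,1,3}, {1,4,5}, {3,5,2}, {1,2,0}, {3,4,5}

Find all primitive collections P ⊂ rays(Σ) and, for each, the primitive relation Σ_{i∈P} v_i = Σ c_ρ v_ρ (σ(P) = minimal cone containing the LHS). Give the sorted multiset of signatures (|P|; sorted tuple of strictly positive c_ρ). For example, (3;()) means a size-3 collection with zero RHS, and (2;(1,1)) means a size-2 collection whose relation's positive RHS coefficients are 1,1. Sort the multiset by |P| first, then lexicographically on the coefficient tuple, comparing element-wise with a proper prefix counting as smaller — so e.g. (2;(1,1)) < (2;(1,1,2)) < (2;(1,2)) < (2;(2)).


5 collections generate NE(X_Σ); each relation:

  P={0,4}:  v_{0} + v_{4} = v_{5} ; sig = (2;(1))
  P={0,5}:  v_{0} + v_{5} = v_{2} ; sig = (2;(1))
  P={2,4}:  v_{2} + v_{4} = 2·v_{5} ; sig = (2;(2))
  P={1,3,5}:  v_{1} + v_{3} + v_{5} = 0 ; sig = (3;())
  P={1,2,3}:  v_{1} + v_{2} + v_{3} = v_{0} ; sig = (3;(1))

Sorted signature multiset PRS(X):
    |P|=2: 3 collections, coeffs (1), (1), (2)
    |P|=3: 2 collections, coeffs (), (1)


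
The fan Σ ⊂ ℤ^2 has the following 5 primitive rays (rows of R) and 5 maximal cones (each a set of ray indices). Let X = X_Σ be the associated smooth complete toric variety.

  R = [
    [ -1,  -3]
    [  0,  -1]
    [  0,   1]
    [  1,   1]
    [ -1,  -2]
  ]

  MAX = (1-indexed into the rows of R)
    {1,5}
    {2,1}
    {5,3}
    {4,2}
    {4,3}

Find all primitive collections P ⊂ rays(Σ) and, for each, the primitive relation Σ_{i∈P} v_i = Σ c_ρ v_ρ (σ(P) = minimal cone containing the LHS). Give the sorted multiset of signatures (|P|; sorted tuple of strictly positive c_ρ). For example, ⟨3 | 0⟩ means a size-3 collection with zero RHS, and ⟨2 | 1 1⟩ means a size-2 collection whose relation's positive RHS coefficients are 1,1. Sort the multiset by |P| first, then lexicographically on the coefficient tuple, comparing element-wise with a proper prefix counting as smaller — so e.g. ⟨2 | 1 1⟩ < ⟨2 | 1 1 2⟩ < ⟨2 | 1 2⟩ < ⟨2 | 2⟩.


5 collections generate NE(X_Σ); each relation:

  {2,3}:  v_{2} + v_{3} = 0  ⇒ sig = ⟨2 | 0⟩
  {1,3}:  v_{1} + v_{3} = v_{5}  ⇒ sig = ⟨2 | 1⟩
  {2,5}:  v_{2} + v_{5} = v_{1}  ⇒ sig = ⟨2 | 1⟩
  {4,5}:  v_{4} + v_{5} = v_{2}  ⇒ sig = ⟨2 | 1⟩
  {1,4}:  v_{1} + v_{4} = 2·v_{2}  ⇒ sig = ⟨2 | 2⟩

Hence PRS(X_Σ) =
[⟨2 | 0⟩, ⟨2 | 1⟩, ⟨2 | 1⟩, ⟨2 | 1⟩, ⟨2 | 2⟩]


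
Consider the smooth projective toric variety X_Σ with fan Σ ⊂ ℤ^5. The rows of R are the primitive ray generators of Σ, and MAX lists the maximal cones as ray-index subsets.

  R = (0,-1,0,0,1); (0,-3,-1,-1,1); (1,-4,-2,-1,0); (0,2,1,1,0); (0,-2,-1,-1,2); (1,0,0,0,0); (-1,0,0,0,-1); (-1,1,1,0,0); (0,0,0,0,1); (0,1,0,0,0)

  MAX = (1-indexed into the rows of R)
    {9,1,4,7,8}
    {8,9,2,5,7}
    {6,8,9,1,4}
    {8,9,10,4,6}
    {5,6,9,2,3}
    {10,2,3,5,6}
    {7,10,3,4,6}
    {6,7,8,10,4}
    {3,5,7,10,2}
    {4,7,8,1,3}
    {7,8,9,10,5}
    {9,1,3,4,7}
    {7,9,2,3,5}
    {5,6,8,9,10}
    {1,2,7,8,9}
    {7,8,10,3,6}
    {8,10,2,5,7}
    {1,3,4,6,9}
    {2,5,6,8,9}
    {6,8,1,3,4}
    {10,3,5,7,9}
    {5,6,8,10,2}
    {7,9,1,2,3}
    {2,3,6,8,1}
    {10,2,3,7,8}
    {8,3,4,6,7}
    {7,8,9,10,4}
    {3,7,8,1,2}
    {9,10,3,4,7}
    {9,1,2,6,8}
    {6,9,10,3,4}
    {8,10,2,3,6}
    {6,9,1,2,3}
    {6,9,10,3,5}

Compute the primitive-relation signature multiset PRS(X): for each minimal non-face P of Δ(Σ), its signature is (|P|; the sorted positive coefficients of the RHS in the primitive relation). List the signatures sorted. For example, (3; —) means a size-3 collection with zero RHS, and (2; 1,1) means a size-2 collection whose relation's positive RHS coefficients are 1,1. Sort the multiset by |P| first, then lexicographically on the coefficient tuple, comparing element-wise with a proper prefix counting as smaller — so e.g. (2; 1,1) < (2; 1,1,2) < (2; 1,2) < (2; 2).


Σ has 12 primitive collections:

  P={1,10}:  v_{1} + v_{10} = v_{9}  ⟹  sig = (2; 1)
  P={2,4}:  v_{2} + v_{4} = v_{1}  ⟹  sig = (2; 1)
  P={1,5}:  v_{1} + v_{5} = v_{2} + 2·v_{9}  ⟹  sig = (2; 1,2)
  P={4,5}:  v_{4} + v_{5} = 2·v_{9}  ⟹  sig = (2; 2)
  P={6,7,9}:  v_{6} + v_{7} + v_{9} = 0  ⟹  sig = (3; —)
  P={2,9,10}:  v_{2} + v_{9} + v_{10} = v_{5}  ⟹  sig = (3; 1)
  P={3,8,9}:  v_{3} + v_{8} + v_{9} = v_{2}  ⟹  sig = (3; 1)
  P={2,6,7}:  v_{2} + v_{6} + v_{7} = v_{3} + v_{8}  ⟹  sig = (3; 1,1)
  P={5,6,7}:  v_{5} + v_{6} + v_{7} = v_{2} + v_{10}  ⟹  sig = (3; 1,1)
  P={1,6,7}:  v_{1} + v_{6} + v_{7} = v_{3} + v_{4} + v_{8}  ⟹  sig = (3; 1,1,1)
  P={3,5,8}:  v_{3} + v_{5} + v_{8} = 2·v_{2} + v_{10}  ⟹  sig = (3; 1,2)
  P={3,4,8,10}:  v_{3} + v_{4} + v_{8} + v_{10} = 0  ⟹  sig = (4; —)

Signatures (|P|; sorted positive RHS coefficients), sorted:
    |P|=2: 4 collections, coeffs (1), (1), (1,2), (2)
    |P|=3: 7 collections, coeffs (), (1), (1), (1,1), (1,1), (1,1,1), (1,2)
    |P|=4: 1 collection, coeffs ()


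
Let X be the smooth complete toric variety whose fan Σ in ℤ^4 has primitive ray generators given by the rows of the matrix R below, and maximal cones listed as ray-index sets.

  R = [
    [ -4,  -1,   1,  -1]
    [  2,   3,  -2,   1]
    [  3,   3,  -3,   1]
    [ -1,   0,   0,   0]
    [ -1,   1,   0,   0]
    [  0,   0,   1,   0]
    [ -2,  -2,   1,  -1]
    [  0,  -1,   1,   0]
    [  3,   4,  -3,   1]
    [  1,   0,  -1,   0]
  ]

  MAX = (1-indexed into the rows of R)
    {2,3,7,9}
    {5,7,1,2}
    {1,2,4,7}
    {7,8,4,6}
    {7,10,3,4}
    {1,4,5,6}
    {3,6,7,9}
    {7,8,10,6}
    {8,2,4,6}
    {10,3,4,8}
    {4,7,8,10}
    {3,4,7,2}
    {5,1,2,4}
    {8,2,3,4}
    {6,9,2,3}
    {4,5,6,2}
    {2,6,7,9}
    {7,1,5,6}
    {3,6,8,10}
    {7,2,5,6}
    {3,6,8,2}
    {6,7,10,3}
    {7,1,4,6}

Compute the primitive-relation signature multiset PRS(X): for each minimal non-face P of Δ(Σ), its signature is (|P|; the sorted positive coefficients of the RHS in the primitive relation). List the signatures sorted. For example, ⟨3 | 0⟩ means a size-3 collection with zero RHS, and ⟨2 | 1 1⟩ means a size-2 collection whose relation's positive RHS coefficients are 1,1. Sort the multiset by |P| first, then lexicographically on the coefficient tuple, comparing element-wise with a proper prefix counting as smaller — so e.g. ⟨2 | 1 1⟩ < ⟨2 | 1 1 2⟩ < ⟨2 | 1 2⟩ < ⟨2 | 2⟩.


Δ(Σ) — 10 vertices, 20 min non-faces:

  {2,10}:  v_{2} + v_{10} = v_{3}  so sig = ⟨2 | 1⟩
  {5,8}:  v_{5} + v_{8} = v_{4} + v_{6}  so sig = ⟨2 | 1 1⟩
  {5,10}:  v_{5} + v_{10} = v_{2} + v_{7}  so sig = ⟨2 | 1 1⟩
  {8,9}:  v_{8} + v_{9} = v_{3} + v_{6}  so sig = ⟨2 | 1 1⟩
  {1,8}:  v_{1} + v_{8} = 2·v_{4} + v_{6} + v_{7}  so sig = ⟨2 | 1 1 2⟩
  {1,10}:  v_{1} + v_{10} = v_{2} + v_{4} + 2·v_{7}  so sig = ⟨2 | 1 1 2⟩
  {9,10}:  v_{9} + v_{10} = 2·v_{3} + v_{6} + v_{7}  so sig = ⟨2 | 1 1 2⟩
  {3,5}:  v_{3} + v_{5} = 2·v_{2} + v_{7}  so sig = ⟨2 | 1 2⟩
  {4,9}:  v_{4} + v_{9} = 2·v_{2} + v_{7}  so sig = ⟨2 | 1 2⟩
  {1,3}:  v_{1} + v_{3} = 2·v_{2} + v_{4} + 2·v_{7}  so sig = ⟨2 | 1 2 2⟩
  {1,9}:  v_{1} + v_{9} = 2·v_{2} + v_{5} + 2·v_{7}  so sig = ⟨2 | 1 2 2⟩
  {5,9}:  v_{5} + v_{9} = 3·v_{2} + v_{6} + 2·v_{7}  so sig = ⟨2 | 1 2 3⟩
  {2,7,8}:  v_{2} + v_{7} + v_{8} = 0  so sig = ⟨3 | 0⟩
  {4,6,10}:  v_{4} + v_{6} + v_{10} = 0  so sig = ⟨3 | 0⟩
  {3,4,6}:  v_{3} + v_{4} + v_{6} = v_{2}  so sig = ⟨3 | 1⟩
  {3,7,8}:  v_{3} + v_{7} + v_{8} = v_{10}  so sig = ⟨3 | 1⟩
  {4,5,7}:  v_{4} + v_{5} + v_{7} = v_{1}  so sig = ⟨3 | 1⟩
  {1,2,6}:  v_{1} + v_{2} + v_{6} = 2·v_{5}  so sig = ⟨3 | 2⟩
  {2,3,6,7}:  v_{2} + v_{3} + v_{6} + v_{7} = v_{9}  so sig = ⟨4 | 1⟩
  {2,4,6,7}:  v_{2} + v_{4} + v_{6} + v_{7} = v_{5}  so sig = ⟨4 | 1⟩

so the primitive-relation signature multiset is
    |P|=2: 12 collections, coeffs (1), (1,1), (1,1), (1,1), (1,1,2), (1,1,2), (1,1,2), (1,2), (1,2), (1,2,2), (1,2,2), (1,2,3)
    |P|=3: 6 collections, coeffs (), (), (1), (1), (1), (2)
    |P|=4: 2 collections, coeffs (1), (1)


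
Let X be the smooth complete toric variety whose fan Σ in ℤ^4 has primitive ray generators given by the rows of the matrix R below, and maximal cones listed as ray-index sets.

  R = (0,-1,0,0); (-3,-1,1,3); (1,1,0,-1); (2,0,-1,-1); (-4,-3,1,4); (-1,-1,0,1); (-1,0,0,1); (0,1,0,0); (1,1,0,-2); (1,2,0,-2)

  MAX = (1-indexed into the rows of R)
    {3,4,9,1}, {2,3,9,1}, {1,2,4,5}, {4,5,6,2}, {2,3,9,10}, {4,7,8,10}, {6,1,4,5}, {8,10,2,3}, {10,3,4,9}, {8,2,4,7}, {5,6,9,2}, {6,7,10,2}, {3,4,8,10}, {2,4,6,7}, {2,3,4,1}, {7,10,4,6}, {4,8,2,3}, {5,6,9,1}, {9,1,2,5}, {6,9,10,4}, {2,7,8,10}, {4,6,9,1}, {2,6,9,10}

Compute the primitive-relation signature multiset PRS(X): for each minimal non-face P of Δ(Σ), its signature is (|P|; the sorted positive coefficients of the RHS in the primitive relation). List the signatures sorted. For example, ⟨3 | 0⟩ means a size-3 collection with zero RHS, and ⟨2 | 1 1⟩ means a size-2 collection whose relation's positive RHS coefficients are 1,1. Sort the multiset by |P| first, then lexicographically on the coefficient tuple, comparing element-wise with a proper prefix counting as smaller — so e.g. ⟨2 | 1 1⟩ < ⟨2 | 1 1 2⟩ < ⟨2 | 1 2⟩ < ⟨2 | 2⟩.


Minimal non-faces — 16 found among 10 rays, 23 max cones:

  P={1,8}:  v_{1} + v_{8} = 0  ⟹  sig = ⟨2 | 0⟩
  P={3,6}:  v_{3} + v_{6} = 0  ⟹  sig = ⟨2 | 0⟩
  P={1,7}:  v_{1} + v_{7} = v_{6}  ⟹  sig = ⟨2 | 1⟩
  P={1,10}:  v_{1} + v_{10} = v_{9}  ⟹  sig = ⟨2 | 1⟩
  P={3,7}:  v_{3} + v_{7} = v_{8}  ⟹  sig = ⟨2 | 1⟩
  P={6,8}:  v_{6} + v_{8} = v_{7}  ⟹  sig = ⟨2 | 1⟩
  P={8,9}:  v_{8} + v_{9} = v_{10}  ⟹  sig = ⟨2 | 1⟩
  P={3,5}:  v_{3} + v_{5} = v_{1} + v_{2}  ⟹  sig = ⟨2 | 1 1⟩
  P={5,8}:  v_{5} + v_{8} = v_{2} + v_{6}  ⟹  sig = ⟨2 | 1 1⟩
  P={7,9}:  v_{7} + v_{9} = v_{6} + v_{10}  ⟹  sig = ⟨2 | 1 1⟩
  P={5,10}:  v_{5} + v_{10} = v_{2} + v_{6} + v_{9}  ⟹  sig = ⟨2 | 1 1 1⟩
  P={5,7}:  v_{5} + v_{7} = v_{2} + 2·v_{6}  ⟹  sig = ⟨2 | 1 2⟩
  P={2,4,9}:  v_{2} + v_{4} + v_{9} = 0  ⟹  sig = ⟨3 | 0⟩
  P={1,2,6}:  v_{1} + v_{2} + v_{6} = v_{5}  ⟹  sig = ⟨3 | 1⟩
  P={2,4,10}:  v_{2} + v_{4} + v_{10} = v_{8}  ⟹  sig = ⟨3 | 1⟩
  P={4,5,9}:  v_{4} + v_{5} + v_{9} = v_{1} + v_{6}  ⟹  sig = ⟨3 | 1 1⟩

so the primitive-relation signature multiset is
    ⟨2 | 0⟩
    ⟨2 | 0⟩
    ⟨2 | 1⟩
    ⟨2 | 1⟩
    ⟨2 | 1⟩
    ⟨2 | 1⟩
    ⟨2 | 1⟩
    ⟨2 | 1 1⟩
    ⟨2 | 1 1⟩
    ⟨2 | 1 1⟩
    ⟨2 | 1 1 1⟩
    ⟨2 | 1 2⟩
    ⟨3 | 0⟩
    ⟨3 | 1⟩
    ⟨3 | 1⟩
    ⟨3 | 1 1⟩


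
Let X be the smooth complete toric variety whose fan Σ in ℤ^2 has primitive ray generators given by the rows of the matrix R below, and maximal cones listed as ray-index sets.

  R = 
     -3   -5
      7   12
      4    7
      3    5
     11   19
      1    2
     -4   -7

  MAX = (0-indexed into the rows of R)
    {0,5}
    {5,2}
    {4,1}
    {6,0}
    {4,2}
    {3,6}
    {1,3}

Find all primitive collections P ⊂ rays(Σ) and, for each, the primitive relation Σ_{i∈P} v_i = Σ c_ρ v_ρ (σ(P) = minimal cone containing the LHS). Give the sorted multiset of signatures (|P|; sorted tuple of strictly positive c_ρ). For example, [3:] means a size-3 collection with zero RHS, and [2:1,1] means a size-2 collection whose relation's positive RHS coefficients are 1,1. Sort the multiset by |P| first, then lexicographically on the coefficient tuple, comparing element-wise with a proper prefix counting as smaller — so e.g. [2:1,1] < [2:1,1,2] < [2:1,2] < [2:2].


Σ has 14 primitive collections:

  {0,3}:  v_{0} + v_{3} = 0 — sig = [2:]
  {2,6}:  v_{2} + v_{6} = 0 — sig = [2:]
  {0,1}:  v_{0} + v_{1} = v_{2} — sig = [2:1]
  {0,2}:  v_{0} + v_{2} = v_{5} — sig = [2:1]
  {1,2}:  v_{1} + v_{2} = v_{4} — sig = [2:1]
  {1,6}:  v_{1} + v_{6} = v_{3} — sig = [2:1]
  {2,3}:  v_{2} + v_{3} = v_{1} — sig = [2:1]
  {3,5}:  v_{3} + v_{5} = v_{2} — sig = [2:1]
  {4,6}:  v_{4} + v_{6} = v_{1} — sig = [2:1]
  {5,6}:  v_{5} + v_{6} = v_{0} — sig = [2:1]
  {0,4}:  v_{0} + v_{4} = 2·v_{2} — sig = [2:2]
  {1,5}:  v_{1} + v_{5} = 2·v_{2} — sig = [2:2]
  {3,4}:  v_{3} + v_{4} = 2·v_{1} — sig = [2:2]
  {4,5}:  v_{4} + v_{5} = 3·v_{2} — sig = [2:3]

Hence PRS(X_Σ) =
[[2:], [2:], [2:1], [2:1], [2:1], [2:1], [2:1], [2:1], [2:1], [2:1], [2:2], [2:2], [2:2], [2:3]]


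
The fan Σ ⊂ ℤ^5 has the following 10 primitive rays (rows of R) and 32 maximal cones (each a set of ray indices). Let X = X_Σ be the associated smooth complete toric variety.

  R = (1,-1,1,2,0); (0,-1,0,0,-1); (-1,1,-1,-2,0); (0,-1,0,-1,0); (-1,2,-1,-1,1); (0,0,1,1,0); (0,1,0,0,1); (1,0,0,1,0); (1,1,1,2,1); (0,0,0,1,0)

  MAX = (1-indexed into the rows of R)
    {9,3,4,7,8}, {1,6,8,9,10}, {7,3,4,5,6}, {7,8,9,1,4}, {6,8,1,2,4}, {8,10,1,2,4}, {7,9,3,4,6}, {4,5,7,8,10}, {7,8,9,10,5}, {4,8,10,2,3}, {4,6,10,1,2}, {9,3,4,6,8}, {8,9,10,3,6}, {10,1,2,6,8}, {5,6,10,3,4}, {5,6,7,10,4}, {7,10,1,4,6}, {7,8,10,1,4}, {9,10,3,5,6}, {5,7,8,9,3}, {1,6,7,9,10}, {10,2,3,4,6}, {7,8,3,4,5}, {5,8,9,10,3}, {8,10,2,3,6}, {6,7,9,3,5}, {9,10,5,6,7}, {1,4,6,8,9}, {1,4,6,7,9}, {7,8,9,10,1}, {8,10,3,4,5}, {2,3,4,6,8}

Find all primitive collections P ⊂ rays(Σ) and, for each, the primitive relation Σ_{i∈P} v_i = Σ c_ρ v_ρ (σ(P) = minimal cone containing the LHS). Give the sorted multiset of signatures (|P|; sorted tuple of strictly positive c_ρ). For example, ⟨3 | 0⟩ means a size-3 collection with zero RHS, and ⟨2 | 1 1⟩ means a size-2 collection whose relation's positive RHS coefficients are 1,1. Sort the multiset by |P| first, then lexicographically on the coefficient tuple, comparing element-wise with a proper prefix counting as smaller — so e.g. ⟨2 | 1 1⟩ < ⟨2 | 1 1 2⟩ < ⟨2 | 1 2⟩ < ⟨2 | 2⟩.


11 minimal non-faces of Δ(Σ) (on 10 rays):

  • {1,3}:  v_{1} + v_{3} = 0  ⇒ sig = ⟨2 | 0⟩
  • {2,7}:  v_{2} + v_{7} = 0  ⇒ sig = ⟨2 | 0⟩
  • {1,5}:  v_{1} + v_{5} = v_{7} + v_{10}  ⇒ sig = ⟨2 | 1 1⟩
  • {2,5}:  v_{2} + v_{5} = v_{3} + v_{10}  ⇒ sig = ⟨2 | 1 1⟩
  • {2,9}:  v_{2} + v_{9} = v_{6} + v_{8}  ⇒ sig = ⟨2 | 1 1⟩
  • {3,7,10}:  v_{3} + v_{7} + v_{10} = v_{5}  ⇒ sig = ⟨3 | 1⟩
  • {6,7,8}:  v_{6} + v_{7} + v_{8} = v_{9}  ⇒ sig = ⟨3 | 1⟩
  • {4,9,10}:  v_{4} + v_{9} + v_{10} = v_{1} + v_{7}  ⇒ sig = ⟨3 | 1 1⟩
  • {5,6,8}:  v_{5} + v_{6} + v_{8} = v_{3} + v_{9} + v_{10}  ⇒ sig = ⟨3 | 1 1 1⟩
  • {4,5,9}:  v_{4} + v_{5} + v_{9} = 2·v_{7}  ⇒ sig = ⟨3 | 2⟩
  • {4,6,8,10}:  v_{4} + v_{6} + v_{8} + v_{10} = v_{1}  ⇒ sig = ⟨4 | 1⟩

Hence PRS(X_Σ) =
[⟨2 | 0⟩, ⟨2 | 0⟩, ⟨2 | 1 1⟩, ⟨2 | 1 1⟩, ⟨2 | 1 1⟩, ⟨3 | 1⟩, ⟨3 | 1⟩, ⟨3 | 1 1⟩, ⟨3 | 1 1 1⟩, ⟨3 | 2⟩, ⟨4 | 1⟩]


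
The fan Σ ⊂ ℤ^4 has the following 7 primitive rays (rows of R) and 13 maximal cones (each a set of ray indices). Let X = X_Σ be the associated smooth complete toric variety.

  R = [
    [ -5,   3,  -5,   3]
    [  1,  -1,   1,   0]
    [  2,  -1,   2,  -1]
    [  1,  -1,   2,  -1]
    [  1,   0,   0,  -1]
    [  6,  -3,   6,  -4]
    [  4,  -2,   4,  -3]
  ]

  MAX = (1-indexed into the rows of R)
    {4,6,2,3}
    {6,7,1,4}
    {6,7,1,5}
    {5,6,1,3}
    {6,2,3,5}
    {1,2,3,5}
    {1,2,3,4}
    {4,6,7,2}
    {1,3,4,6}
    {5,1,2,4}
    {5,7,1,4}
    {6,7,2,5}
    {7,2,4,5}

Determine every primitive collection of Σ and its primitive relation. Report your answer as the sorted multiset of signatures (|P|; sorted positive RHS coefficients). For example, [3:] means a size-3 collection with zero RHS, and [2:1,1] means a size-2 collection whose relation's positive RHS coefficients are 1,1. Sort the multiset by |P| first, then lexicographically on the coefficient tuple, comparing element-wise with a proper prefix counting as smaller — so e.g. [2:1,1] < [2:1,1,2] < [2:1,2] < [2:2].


5 minimal non-faces of Δ(Σ) (on 7 rays):

  P = {3,7}:  v_{3} + v_{7} = v_{6}  ⇒ sig = [2:1]
  P = {1,2,7}:  v_{1} + v_{2} + v_{7} = 0  ⇒ sig = [3:]
  P = {1,2,6}:  v_{1} + v_{2} + v_{6} = v_{3}  ⇒ sig = [3:1]
  P = {3,4,5}:  v_{3} + v_{4} + v_{5} = v_{7}  ⇒ sig = [3:1]
  P = {4,5,6}:  v_{4} + v_{5} + v_{6} = 2·v_{7}  ⇒ sig = [3:2]

Hence PRS(X_Σ) =
    |P|=2: 1 collection, coeffs (1)
    |P|=3: 4 collections, coeffs (), (1), (1), (2)


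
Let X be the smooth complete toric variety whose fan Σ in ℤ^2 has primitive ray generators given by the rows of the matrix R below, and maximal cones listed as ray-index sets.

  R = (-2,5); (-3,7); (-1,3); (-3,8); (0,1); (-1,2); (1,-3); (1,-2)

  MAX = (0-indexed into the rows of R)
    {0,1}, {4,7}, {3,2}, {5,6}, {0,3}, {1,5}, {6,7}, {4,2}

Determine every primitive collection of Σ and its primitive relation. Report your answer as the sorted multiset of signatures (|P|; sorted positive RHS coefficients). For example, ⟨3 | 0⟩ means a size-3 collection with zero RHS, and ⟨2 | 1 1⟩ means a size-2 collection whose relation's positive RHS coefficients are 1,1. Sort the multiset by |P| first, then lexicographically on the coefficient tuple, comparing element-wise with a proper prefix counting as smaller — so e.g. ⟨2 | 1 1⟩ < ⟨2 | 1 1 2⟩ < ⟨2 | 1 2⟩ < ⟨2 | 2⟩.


20 minimal non-faces of Δ(Σ) (on 8 rays):

  P = {2,6}:  v_{2} + v_{6} = 0 ; sig = ⟨2 | 0⟩
  P = {5,7}:  v_{5} + v_{7} = 0 ; sig = ⟨2 | 0⟩
  P = {0,2}:  v_{0} + v_{2} = v_{3} ; sig = ⟨2 | 1⟩
  P = {0,5}:  v_{0} + v_{5} = v_{1} ; sig = ⟨2 | 1⟩
  P = {0,6}:  v_{0} + v_{6} = v_{5} ; sig = ⟨2 | 1⟩
  P = {0,7}:  v_{0} + v_{7} = v_{2} ; sig = ⟨2 | 1⟩
  P = {1,4}:  v_{1} + v_{4} = v_{3} ; sig = ⟨2 | 1⟩
  P = {1,7}:  v_{1} + v_{7} = v_{0} ; sig = ⟨2 | 1⟩
  P = {2,5}:  v_{2} + v_{5} = v_{0} ; sig = ⟨2 | 1⟩
  P = {2,7}:  v_{2} + v_{7} = v_{4} ; sig = ⟨2 | 1⟩
  P = {3,6}:  v_{3} + v_{6} = v_{0} ; sig = ⟨2 | 1⟩
  P = {4,5}:  v_{4} + v_{5} = v_{2} ; sig = ⟨2 | 1⟩
  P = {4,6}:  v_{4} + v_{6} = v_{7} ; sig = ⟨2 | 1⟩
  P = {0,4}:  v_{0} + v_{4} = 2·v_{2} ; sig = ⟨2 | 2⟩
  P = {1,2}:  v_{1} + v_{2} = 2·v_{0} ; sig = ⟨2 | 2⟩
  P = {1,6}:  v_{1} + v_{6} = 2·v_{5} ; sig = ⟨2 | 2⟩
  P = {3,5}:  v_{3} + v_{5} = 2·v_{0} ; sig = ⟨2 | 2⟩
  P = {3,7}:  v_{3} + v_{7} = 2·v_{2} ; sig = ⟨2 | 2⟩
  P = {1,3}:  v_{1} + v_{3} = 3·v_{0} ; sig = ⟨2 | 3⟩
  P = {3,4}:  v_{3} + v_{4} = 3·v_{2} ; sig = ⟨2 | 3⟩

so the primitive-relation signature multiset is
{ ⟨2 | 0⟩ ×2,  ⟨2 | 1⟩ ×11,  ⟨2 | 2⟩ ×5,  ⟨2 | 3⟩ ×2 }


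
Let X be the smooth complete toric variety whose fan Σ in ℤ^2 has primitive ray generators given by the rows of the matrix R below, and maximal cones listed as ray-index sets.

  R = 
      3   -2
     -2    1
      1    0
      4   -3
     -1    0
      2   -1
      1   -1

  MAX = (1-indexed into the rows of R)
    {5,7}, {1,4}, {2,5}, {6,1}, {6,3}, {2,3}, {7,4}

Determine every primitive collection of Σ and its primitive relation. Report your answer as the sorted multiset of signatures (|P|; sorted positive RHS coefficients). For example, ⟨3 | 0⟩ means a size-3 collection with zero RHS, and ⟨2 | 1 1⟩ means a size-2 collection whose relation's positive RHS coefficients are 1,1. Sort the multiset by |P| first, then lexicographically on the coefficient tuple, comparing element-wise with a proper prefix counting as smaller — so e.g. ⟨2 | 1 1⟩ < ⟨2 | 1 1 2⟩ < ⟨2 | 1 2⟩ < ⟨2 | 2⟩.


Δ(Σ) — 7 vertices, 14 min non-faces:

  P={2,6}:  v_{2} + v_{6} = 0 — sig = ⟨2 | 0⟩
  P={3,5}:  v_{3} + v_{5} = 0 — sig = ⟨2 | 0⟩
  P={1,2}:  v_{1} + v_{2} = v_{7} — sig = ⟨2 | 1⟩
  P={1,7}:  v_{1} + v_{7} = v_{4} — sig = ⟨2 | 1⟩
  P={2,7}:  v_{2} + v_{7} = v_{5} — sig = ⟨2 | 1⟩
  P={3,7}:  v_{3} + v_{7} = v_{6} — sig = ⟨2 | 1⟩
  P={5,6}:  v_{5} + v_{6} = v_{7} — sig = ⟨2 | 1⟩
  P={6,7}:  v_{6} + v_{7} = v_{1} — sig = ⟨2 | 1⟩
  P={3,4}:  v_{3} + v_{4} = v_{1} + v_{6} — sig = ⟨2 | 1 1⟩
  P={1,3}:  v_{1} + v_{3} = 2·v_{6} — sig = ⟨2 | 2⟩
  P={1,5}:  v_{1} + v_{5} = 2·v_{7} — sig = ⟨2 | 2⟩
  P={2,4}:  v_{2} + v_{4} = 2·v_{7} — sig = ⟨2 | 2⟩
  P={4,6}:  v_{4} + v_{6} = 2·v_{1} — sig = ⟨2 | 2⟩
  P={4,5}:  v_{4} + v_{5} = 3·v_{7} — sig = ⟨2 | 3⟩

so the primitive-relation signature multiset is
{ ⟨2 | 0⟩ ×2,  ⟨2 | 1⟩ ×6,  ⟨2 | 1 1⟩,  ⟨2 | 2⟩ ×4,  ⟨2 | 3⟩ }
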